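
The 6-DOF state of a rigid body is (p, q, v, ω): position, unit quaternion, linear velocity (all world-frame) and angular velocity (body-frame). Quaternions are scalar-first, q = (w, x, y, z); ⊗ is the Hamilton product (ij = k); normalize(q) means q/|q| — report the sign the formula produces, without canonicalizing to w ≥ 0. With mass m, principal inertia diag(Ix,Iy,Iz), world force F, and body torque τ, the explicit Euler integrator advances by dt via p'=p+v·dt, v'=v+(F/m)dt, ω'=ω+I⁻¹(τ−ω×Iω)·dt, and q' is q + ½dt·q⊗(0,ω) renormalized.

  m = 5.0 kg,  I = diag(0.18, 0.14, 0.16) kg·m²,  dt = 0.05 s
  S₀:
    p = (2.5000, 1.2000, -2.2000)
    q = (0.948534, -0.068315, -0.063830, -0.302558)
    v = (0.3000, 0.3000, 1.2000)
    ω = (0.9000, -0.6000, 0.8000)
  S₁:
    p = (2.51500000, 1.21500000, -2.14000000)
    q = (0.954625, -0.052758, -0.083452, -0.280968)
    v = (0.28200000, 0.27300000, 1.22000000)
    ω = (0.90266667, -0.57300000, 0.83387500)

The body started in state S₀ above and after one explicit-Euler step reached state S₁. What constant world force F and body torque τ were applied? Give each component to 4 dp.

F = (-1.8000, -2.7000, 2.0000)
τ = (0.0000, 0.0900, 0.1300)

rate change Δω = (0.00266667, 0.02700000, 0.03387500)
τ = I·(Δω/dt) + ω₀×(Iω₀) = (0.0000, 0.0900, 0.1300)
velocity change Δv = (-0.01800000, -0.02700000, 0.02000000)
F = m·Δv/dt = (-1.8000, -2.7000, 2.0000)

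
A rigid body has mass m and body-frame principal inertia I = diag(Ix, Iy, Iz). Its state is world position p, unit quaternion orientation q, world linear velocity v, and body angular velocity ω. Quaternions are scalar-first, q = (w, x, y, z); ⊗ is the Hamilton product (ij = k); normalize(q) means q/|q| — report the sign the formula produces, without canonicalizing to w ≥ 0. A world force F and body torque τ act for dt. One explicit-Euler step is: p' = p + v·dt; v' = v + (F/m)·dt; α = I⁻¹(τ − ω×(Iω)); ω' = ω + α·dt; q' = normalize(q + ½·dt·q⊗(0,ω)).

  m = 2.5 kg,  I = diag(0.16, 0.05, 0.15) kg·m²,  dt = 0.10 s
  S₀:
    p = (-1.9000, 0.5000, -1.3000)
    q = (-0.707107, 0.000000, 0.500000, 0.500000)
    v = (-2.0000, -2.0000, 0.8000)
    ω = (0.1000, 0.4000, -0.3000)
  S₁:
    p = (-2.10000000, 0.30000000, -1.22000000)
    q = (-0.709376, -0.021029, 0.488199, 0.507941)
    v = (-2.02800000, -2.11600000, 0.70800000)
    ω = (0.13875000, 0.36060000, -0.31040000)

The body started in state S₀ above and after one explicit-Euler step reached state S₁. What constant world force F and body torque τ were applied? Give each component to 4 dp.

F = (-0.7000, -2.9000, -2.3000)
τ = (0.0500, -0.0200, -0.0200)

velocity change Δv = (-0.02800000, -0.11600000, -0.09200000)
m·(v₁−v₀)/dt = (-0.7000, -2.9000, -2.3000)
ω₁ − ω₀ = (0.03875000, -0.03940000, -0.01040000)
τ = I·(Δω/dt) + ω₀×(Iω₀) = (0.0500, -0.0200, -0.0200)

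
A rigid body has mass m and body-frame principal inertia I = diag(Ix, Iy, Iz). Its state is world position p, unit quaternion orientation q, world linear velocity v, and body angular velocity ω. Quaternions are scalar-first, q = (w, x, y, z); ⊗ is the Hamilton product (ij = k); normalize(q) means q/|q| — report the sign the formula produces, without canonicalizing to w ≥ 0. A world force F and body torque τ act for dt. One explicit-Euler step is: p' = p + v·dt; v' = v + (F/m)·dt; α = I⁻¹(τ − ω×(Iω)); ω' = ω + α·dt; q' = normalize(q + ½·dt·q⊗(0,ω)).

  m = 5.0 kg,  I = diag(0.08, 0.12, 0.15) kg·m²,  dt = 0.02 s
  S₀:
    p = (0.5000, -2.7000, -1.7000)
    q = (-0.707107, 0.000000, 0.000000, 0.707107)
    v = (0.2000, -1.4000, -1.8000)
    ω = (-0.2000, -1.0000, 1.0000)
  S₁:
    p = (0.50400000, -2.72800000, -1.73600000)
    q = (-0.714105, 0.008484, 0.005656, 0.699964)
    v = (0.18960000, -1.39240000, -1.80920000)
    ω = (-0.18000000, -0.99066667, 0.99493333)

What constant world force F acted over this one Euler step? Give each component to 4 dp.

F = (-2.6000, 1.9000, -2.3000)

velocity change Δv = (-0.01040000, 0.00760000, -0.00920000)
applied force F = (-2.6000, 1.9000, -2.3000)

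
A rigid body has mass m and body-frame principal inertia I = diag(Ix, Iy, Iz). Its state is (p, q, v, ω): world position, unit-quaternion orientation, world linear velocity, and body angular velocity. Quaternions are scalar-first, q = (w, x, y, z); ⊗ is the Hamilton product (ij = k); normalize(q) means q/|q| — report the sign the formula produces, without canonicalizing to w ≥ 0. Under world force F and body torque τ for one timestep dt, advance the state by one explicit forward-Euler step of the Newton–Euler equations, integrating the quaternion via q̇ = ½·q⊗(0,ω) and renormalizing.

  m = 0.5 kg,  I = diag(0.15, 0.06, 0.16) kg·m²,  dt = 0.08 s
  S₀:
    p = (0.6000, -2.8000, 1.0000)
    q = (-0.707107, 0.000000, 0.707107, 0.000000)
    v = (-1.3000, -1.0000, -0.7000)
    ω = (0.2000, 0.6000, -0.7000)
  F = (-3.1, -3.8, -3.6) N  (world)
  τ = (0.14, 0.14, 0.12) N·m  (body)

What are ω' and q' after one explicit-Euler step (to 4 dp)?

ω×(Iω) gyroscopic = (-0.0420, 0.0014, -0.0108)
angular accel α = (1.2133, 2.3100, 0.8175)
ω + α·dt = (0.2971, 0.7848, -0.6346)
2q̇ = q⊗(0,ω) = (-0.4242642, -0.6363963, -0.4242642, 0.3535535)
q' = normalize(q + ½dt·q⊗(0,ω)) = (-0.7236, -0.0254, 0.6896, 0.0141)

ω' = (0.2971, 0.7848, -0.6346)
q' = (-0.7236, -0.0254, 0.6896, 0.0141)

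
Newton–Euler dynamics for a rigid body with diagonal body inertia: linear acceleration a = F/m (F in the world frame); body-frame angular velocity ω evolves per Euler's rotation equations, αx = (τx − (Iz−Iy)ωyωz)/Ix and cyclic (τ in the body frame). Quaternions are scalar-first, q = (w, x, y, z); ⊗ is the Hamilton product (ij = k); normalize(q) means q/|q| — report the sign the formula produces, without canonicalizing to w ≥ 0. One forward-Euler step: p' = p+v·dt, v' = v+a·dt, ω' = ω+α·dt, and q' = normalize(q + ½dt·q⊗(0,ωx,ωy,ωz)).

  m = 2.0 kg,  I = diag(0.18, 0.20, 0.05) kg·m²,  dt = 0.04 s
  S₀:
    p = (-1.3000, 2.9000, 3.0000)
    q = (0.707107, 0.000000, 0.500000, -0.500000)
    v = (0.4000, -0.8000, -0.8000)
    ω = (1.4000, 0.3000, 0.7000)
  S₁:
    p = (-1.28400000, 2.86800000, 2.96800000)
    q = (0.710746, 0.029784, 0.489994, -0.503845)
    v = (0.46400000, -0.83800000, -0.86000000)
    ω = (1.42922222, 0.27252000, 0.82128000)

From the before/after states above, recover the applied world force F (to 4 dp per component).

Δv = v₁−v₀ = (0.06400000, -0.03800000, -0.06000000)
F = m·Δv/dt = (3.2000, -1.9000, -3.0000)

F = (3.2000, -1.9000, -3.0000)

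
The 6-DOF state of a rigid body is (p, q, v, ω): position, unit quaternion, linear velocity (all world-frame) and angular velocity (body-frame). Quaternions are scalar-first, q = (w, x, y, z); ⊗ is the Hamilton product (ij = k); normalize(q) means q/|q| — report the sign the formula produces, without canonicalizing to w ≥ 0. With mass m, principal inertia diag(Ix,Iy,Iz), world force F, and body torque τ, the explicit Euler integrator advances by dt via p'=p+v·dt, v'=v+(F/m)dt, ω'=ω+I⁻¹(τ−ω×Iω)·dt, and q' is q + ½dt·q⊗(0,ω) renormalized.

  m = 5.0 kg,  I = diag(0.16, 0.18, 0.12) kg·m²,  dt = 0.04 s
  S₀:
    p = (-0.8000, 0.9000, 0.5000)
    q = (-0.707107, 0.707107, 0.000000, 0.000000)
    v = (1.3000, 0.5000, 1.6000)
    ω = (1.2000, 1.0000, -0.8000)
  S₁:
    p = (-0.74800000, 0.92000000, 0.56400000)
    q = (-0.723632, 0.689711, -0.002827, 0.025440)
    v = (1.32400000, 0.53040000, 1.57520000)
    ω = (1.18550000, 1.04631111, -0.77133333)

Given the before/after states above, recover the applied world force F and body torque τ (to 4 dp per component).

Δω = ω₁−ω₀ = (-0.01450000, 0.04631111, 0.02866667)
ω₀×(Iω₀) = (0.0480, -0.0384, 0.0240)
applied torque τ = (-0.0100, 0.1700, 0.1100)
velocity change Δv = (0.02400000, 0.03040000, -0.02480000)
F = m·Δv/dt = (3.0000, 3.8000, -3.1000)

F = (3.0000, 3.8000, -3.1000)
τ = (-0.0100, 0.1700, 0.1100)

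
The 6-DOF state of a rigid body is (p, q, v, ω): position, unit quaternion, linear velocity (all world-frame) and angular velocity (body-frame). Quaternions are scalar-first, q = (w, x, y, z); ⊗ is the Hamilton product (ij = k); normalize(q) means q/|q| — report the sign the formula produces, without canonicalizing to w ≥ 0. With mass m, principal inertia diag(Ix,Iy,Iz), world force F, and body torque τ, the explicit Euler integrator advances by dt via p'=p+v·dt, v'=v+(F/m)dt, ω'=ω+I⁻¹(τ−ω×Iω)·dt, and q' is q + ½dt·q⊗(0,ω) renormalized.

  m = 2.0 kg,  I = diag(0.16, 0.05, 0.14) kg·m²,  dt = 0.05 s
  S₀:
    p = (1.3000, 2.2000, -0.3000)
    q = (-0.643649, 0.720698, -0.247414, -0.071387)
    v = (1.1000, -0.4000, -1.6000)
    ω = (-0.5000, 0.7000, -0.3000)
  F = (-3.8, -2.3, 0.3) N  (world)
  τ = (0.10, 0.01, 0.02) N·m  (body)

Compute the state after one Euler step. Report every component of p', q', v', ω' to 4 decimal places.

p' = (1.3550, 2.1800, -0.3800)
q' = (-0.6307, 0.7317, -0.2523, -0.0570)
v' = (1.0050, -0.4575, -1.5925)
ω' = (-0.4628, 0.7070, -0.3066)

p' = p + v·dt = (1.3550, 2.1800, -0.3800)
v + (F/m)dt = (1.0050, -0.4575, -1.5925)
gyro term ω×Iω = (-0.0189, 0.0030, 0.0385)
angular accel α = (0.7431, 0.1400, -0.1321)
ω' = ω + α·dt = (-0.4628, 0.7070, -0.3066)
Hamilton product q⊗(0,ω) = (0.5121227, 0.4460196, -0.1986514, 0.5738763)
q + ½dt·q⊗(0,ω), renormalized = (-0.6307, 0.7317, -0.2523, -0.0570)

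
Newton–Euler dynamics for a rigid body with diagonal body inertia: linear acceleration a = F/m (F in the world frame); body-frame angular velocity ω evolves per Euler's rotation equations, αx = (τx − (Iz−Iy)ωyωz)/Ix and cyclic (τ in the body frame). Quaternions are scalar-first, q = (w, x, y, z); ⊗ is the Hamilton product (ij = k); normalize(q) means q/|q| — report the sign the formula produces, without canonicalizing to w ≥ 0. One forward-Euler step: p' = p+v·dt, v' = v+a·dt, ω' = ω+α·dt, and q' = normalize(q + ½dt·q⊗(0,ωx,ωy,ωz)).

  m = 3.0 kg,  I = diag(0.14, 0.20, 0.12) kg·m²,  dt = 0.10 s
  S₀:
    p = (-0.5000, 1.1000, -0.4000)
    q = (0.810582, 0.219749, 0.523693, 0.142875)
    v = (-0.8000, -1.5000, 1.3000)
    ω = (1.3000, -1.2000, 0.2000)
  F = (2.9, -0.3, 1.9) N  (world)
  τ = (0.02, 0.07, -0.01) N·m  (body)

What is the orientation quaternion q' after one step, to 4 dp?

q' = (0.8230, 0.2851, 0.4802, 0.1033)

q⊗(0,ω) = (0.3141829, 1.3299452, -0.8309107, -0.7823833)
updated quaternion q' = (0.8230, 0.2851, 0.4802, 0.1033)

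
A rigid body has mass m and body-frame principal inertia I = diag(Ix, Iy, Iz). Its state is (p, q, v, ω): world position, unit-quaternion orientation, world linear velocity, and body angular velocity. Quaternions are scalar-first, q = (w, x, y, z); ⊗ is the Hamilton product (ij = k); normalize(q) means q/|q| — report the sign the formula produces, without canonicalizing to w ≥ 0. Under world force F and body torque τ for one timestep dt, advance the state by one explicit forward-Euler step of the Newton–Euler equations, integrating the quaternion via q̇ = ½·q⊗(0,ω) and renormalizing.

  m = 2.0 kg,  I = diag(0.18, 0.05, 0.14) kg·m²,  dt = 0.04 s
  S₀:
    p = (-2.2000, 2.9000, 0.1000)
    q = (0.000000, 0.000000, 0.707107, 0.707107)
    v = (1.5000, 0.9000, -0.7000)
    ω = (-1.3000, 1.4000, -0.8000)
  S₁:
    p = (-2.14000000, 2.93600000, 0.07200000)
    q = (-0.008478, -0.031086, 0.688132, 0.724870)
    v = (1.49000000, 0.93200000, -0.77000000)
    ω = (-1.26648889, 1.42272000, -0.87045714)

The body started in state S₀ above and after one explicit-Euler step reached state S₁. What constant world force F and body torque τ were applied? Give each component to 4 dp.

F = (-0.5000, 1.6000, -3.5000)
τ = (0.0500, 0.0700, -0.0100)

Δv = v₁−v₀ = (-0.01000000, 0.03200000, -0.07000000)
m·(v₁−v₀)/dt = (-0.5000, 1.6000, -3.5000)
Δω = ω₁−ω₀ = (0.03351111, 0.02272000, -0.07045714)
gyro term ω₀×Iω₀ = (-0.1008, 0.0416, 0.2366)
applied torque τ = (0.0500, 0.0700, -0.0100)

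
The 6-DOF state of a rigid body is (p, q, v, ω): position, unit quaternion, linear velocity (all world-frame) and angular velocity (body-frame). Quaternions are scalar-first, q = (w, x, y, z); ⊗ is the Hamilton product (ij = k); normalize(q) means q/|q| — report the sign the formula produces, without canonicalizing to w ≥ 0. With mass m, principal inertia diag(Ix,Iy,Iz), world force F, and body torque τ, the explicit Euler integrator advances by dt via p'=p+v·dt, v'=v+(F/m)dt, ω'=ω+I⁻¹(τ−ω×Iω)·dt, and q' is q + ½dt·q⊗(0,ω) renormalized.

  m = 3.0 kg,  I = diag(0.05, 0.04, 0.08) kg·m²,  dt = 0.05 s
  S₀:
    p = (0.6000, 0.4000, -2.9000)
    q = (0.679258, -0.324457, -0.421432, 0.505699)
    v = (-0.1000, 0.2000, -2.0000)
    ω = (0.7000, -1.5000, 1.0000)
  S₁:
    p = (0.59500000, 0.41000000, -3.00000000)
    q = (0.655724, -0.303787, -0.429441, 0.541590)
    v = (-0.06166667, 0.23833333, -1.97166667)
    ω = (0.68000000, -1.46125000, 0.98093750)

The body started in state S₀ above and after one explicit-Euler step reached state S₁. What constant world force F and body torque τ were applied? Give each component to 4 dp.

F = (2.3000, 2.3000, 1.7000)
τ = (-0.0800, 0.0100, -0.0200)

ω₁ − ω₀ = (-0.02000000, 0.03875000, -0.01906250)
precession coupling = (-0.0600, -0.0210, 0.0105)
applied torque τ = (-0.0800, 0.0100, -0.0200)
Δv = v₁−v₀ = (0.03833333, 0.03833333, 0.02833333)
applied force F = (2.3000, 2.3000, 1.7000)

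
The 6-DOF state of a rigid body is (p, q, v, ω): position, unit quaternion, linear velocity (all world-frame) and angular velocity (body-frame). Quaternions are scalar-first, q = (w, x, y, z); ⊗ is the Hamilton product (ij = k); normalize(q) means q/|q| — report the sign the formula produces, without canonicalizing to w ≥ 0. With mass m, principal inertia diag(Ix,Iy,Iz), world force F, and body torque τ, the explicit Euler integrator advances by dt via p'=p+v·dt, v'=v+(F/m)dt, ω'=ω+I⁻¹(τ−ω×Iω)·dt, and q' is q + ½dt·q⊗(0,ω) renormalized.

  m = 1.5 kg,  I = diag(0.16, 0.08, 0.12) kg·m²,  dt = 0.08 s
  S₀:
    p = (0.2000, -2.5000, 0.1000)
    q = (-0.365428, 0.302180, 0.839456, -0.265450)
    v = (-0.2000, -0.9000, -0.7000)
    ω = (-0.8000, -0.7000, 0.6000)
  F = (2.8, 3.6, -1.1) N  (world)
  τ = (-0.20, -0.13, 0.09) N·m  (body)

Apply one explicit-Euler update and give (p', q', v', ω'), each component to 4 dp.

a = (1.8667, 2.4000, -0.7333)
p + v·dt = (0.1840, -2.5720, 0.0440)
v' = v + a·dt = (-0.0507, -0.7080, -0.7587)
angular accel α = (-1.1450, -1.3850, 1.1233)
ω' = ω + α·dt = (-0.8916, -0.8108, 0.6899)
2q̇ = q⊗(0,ω) = (0.9886332, 0.6102010, 0.2868516, 0.2407820)
q' = normalize(q + ½dt·q⊗(0,ω)) = (-0.3255, 0.3262, 0.8499, -0.2555)

p' = (0.1840, -2.5720, 0.0440)
q' = (-0.3255, 0.3262, 0.8499, -0.2555)
v' = (-0.0507, -0.7080, -0.7587)
ω' = (-0.8916, -0.8108, 0.6899)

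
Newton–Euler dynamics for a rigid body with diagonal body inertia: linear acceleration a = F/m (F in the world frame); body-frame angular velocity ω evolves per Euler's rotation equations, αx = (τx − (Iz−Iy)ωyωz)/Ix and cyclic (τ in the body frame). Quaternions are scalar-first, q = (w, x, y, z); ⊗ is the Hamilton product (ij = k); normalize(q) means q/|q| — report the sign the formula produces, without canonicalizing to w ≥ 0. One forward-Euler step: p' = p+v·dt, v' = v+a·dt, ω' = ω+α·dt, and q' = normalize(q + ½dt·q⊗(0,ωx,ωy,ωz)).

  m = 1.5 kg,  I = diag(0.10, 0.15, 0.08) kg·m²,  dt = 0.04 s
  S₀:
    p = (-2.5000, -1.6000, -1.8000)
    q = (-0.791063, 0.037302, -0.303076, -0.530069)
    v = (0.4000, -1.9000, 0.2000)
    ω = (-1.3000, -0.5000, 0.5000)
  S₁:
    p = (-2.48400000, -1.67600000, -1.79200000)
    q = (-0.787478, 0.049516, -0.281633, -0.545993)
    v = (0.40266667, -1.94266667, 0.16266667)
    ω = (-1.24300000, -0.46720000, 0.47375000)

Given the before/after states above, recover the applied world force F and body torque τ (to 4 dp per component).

F = (0.1000, -1.6000, -1.4000)
τ = (0.1600, 0.1100, -0.0200)

v₁ − v₀ = (0.00266667, -0.04266667, -0.03733333)
m·(v₁−v₀)/dt = (0.1000, -1.6000, -1.4000)
ω₁ − ω₀ = (0.05700000, 0.03280000, -0.02625000)
precession coupling = (0.0175, -0.0130, 0.0325)
τ = I·(Δω/dt) + ω₀×(Iω₀) = (0.1600, 0.1100, -0.0200)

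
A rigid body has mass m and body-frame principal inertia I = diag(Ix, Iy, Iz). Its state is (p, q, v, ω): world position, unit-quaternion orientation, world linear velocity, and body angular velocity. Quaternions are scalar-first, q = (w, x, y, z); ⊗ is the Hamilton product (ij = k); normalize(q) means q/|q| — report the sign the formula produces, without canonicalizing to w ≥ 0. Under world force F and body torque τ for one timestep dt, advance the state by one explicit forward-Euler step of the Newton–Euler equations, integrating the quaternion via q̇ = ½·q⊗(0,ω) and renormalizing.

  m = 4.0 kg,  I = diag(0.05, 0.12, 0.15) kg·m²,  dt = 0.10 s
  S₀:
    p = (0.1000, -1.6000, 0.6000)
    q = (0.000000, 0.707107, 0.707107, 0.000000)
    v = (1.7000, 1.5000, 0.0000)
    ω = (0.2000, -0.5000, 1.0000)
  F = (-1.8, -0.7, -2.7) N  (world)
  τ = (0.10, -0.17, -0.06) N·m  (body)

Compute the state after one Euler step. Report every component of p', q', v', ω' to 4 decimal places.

p' = (0.2700, -1.4500, 0.6000)
q' = (0.0106, 0.7413, 0.6707, -0.0247)
v' = (1.6550, 1.4825, -0.0675)
ω' = (0.4300, -0.6250, 0.9647)

linear accel F/m = (-0.4500, -0.1750, -0.6750)
p + v·dt = (0.2700, -1.4500, 0.6000)
new velocity v' = (1.6550, 1.4825, -0.0675)
α = I⁻¹(τ − ω×Iω) = (2.3000, -1.2500, -0.3533)
ω + α·dt = (0.4300, -0.6250, 0.9647)
q⊗(0,ω) = (0.2121321, 0.7071070, -0.7071070, -0.4949749)
updated quaternion q' = (0.0106, 0.7413, 0.6707, -0.0247)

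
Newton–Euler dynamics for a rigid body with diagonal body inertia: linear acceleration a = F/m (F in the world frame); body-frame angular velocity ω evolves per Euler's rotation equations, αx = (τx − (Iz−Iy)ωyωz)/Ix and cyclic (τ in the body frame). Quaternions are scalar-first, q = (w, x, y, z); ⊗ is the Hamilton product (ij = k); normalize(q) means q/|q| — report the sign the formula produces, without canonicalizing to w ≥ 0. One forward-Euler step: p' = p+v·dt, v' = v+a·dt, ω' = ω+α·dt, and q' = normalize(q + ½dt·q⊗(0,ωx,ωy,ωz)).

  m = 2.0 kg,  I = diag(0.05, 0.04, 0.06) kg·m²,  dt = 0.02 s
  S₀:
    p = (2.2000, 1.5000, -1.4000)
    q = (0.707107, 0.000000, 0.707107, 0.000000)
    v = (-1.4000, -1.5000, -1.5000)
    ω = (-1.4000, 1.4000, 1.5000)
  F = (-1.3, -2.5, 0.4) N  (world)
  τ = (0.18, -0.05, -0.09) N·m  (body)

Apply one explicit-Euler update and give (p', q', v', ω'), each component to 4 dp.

p' = (2.1720, 1.4700, -1.4300)
q' = (0.6970, 0.0007, 0.7168, 0.0205)
v' = (-1.4130, -1.5250, -1.4960)
ω' = (-1.3448, 1.3645, 1.4635)

(τ − ω×Iω)/I = (2.7600, -1.7750, -1.8267)
ω' = ω + α·dt = (-1.3448, 1.3645, 1.4635)
Hamilton product q⊗(0,ω) = (-0.9899498, 0.0707107, 0.9899498, 2.0506103)
updated quaternion q' = (0.6970, 0.0007, 0.7168, 0.0205)
a = (-0.6500, -1.2500, 0.2000)
p + v·dt = (2.1720, 1.4700, -1.4300)
new velocity v' = (-1.4130, -1.5250, -1.4960)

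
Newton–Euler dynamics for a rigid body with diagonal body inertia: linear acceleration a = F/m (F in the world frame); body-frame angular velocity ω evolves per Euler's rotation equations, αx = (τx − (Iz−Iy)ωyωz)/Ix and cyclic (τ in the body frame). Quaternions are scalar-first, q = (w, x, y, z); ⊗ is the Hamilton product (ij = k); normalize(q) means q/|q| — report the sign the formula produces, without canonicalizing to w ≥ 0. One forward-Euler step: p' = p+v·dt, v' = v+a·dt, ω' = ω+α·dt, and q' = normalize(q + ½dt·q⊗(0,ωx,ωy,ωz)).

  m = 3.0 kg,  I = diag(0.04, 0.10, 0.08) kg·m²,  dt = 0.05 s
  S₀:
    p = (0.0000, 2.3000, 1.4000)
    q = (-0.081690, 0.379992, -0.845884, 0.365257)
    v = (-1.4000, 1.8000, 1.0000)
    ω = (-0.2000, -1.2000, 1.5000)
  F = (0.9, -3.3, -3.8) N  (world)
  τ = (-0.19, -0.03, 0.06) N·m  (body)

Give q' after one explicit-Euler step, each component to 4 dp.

q' = (-0.1187, 0.3592, -0.8585, 0.3462)

2q̇ = q⊗(0,ω) = (-1.4869479, -0.8141796, -0.5450114, -0.7477022)
q + ½dt·q⊗(0,ω), renormalized = (-0.1187, 0.3592, -0.8585, 0.3462)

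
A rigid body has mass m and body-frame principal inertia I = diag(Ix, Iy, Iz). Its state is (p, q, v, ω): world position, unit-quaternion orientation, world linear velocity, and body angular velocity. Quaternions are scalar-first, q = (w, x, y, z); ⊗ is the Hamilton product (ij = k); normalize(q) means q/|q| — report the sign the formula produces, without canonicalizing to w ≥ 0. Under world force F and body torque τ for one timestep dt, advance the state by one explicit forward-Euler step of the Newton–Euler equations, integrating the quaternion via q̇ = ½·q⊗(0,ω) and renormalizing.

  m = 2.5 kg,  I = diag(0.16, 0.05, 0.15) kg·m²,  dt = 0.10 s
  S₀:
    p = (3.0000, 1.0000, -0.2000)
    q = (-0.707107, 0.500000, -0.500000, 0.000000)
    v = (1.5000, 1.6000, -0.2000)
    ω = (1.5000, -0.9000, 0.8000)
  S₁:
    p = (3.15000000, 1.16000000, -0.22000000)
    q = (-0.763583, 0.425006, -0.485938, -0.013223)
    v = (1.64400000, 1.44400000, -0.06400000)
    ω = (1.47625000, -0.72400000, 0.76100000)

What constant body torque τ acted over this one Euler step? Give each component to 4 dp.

τ = (-0.1100, 0.1000, 0.0900)

rate change Δω = (-0.02375000, 0.17600000, -0.03900000)
ω₀×(Iω₀) = (-0.0720, 0.0120, 0.1485)
τ = I·(Δω/dt) + ω₀×(Iω₀) = (-0.1100, 0.1000, 0.0900)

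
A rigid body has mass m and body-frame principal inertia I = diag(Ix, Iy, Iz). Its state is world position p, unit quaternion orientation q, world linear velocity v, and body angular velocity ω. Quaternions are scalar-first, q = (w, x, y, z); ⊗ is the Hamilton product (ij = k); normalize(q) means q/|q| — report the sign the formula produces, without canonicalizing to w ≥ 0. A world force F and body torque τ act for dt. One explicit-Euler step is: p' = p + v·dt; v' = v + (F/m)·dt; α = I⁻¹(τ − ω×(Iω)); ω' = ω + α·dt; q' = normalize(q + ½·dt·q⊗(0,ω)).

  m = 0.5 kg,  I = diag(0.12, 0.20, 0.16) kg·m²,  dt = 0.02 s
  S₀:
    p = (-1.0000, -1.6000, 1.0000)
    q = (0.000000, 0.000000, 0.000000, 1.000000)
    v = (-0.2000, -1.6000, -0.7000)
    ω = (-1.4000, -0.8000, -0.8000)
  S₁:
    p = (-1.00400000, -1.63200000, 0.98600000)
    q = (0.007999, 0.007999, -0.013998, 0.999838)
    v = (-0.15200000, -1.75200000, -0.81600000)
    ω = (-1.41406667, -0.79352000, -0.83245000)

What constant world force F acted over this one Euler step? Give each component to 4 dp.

F = (1.2000, -3.8000, -2.9000)

velocity change Δv = (0.04800000, -0.15200000, -0.11600000)
applied force F = (1.2000, -3.8000, -2.9000)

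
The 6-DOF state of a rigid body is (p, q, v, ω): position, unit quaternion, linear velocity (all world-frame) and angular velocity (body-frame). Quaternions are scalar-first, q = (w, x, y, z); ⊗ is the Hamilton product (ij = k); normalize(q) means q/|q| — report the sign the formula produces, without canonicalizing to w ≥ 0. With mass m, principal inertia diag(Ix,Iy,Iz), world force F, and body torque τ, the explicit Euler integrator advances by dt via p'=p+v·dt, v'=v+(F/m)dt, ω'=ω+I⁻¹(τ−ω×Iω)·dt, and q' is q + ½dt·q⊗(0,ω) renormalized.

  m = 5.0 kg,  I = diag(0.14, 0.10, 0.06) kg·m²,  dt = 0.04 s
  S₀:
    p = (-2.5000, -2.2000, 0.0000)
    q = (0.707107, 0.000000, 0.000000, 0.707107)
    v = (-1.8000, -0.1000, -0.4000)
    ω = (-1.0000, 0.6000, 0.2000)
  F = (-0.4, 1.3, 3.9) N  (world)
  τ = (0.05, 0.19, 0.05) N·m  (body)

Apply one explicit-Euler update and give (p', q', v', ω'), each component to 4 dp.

p + v·dt = (-2.5720, -2.2040, -0.0160)
v + (F/m)dt = (-1.8032, -0.0896, -0.3688)
angular accel α = (0.3914, 2.0600, 0.4333)
new body rate ω' = (-0.9843, 0.6824, 0.2173)
q⊗(0,ω) = (-0.1414214, -1.1313712, -0.2828428, 0.1414214)
q + ½dt·q⊗(0,ω), renormalized = (0.7041, -0.0226, -0.0057, 0.7097)

p' = (-2.5720, -2.2040, -0.0160)
q' = (0.7041, -0.0226, -0.0057, 0.7097)
v' = (-1.8032, -0.0896, -0.3688)
ω' = (-0.9843, 0.6824, 0.2173)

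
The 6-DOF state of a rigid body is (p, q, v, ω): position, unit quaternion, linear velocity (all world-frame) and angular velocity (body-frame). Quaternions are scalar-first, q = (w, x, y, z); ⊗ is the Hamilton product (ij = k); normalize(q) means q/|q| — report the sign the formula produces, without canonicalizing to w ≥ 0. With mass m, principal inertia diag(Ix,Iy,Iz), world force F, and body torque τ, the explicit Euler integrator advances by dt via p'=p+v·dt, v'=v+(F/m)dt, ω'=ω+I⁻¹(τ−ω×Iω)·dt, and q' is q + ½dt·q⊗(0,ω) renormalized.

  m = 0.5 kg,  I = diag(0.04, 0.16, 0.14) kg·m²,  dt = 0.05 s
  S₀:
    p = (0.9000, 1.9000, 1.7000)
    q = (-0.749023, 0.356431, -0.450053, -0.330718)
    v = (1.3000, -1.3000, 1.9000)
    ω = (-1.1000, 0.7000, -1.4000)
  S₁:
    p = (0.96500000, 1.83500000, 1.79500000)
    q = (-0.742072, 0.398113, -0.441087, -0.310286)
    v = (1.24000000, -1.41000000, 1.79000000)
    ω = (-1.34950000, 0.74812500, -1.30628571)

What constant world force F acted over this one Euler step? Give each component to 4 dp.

F = (-0.6000, -1.1000, -1.1000)

Δv = v₁−v₀ = (-0.06000000, -0.11000000, -0.11000000)
m·(v₁−v₀)/dt = (-0.6000, -1.1000, -1.1000)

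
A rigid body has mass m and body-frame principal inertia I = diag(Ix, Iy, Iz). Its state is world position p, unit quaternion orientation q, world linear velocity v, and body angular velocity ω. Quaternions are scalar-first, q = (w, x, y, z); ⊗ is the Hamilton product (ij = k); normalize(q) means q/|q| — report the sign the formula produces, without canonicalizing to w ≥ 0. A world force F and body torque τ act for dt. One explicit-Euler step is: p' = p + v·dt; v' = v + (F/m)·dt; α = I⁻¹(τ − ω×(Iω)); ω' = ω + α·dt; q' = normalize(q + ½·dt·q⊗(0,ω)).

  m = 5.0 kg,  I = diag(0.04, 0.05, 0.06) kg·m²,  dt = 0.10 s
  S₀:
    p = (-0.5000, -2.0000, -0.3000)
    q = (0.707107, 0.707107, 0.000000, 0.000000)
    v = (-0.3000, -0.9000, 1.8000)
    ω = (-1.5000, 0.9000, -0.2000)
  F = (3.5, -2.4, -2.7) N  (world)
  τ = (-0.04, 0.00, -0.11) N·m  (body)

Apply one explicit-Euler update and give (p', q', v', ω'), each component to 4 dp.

α = I⁻¹(τ − ω×Iω) = (-0.9550, 0.1200, -1.6083)
ω + α·dt = (-1.5955, 0.9120, -0.3608)
q⊗(0,ω) = (1.0606605, -1.0606605, 0.7778177, 0.4949749)
q + ½dt·q⊗(0,ω), renormalized = (0.7572, 0.6516, 0.0387, 0.0247)
p' = p + v·dt = (-0.5300, -2.0900, -0.1200)
v' = v + a·dt = (-0.2300, -0.9480, 1.7460)

p' = (-0.5300, -2.0900, -0.1200)
q' = (0.7572, 0.6516, 0.0387, 0.0247)
v' = (-0.2300, -0.9480, 1.7460)
ω' = (-1.5955, 0.9120, -0.3608)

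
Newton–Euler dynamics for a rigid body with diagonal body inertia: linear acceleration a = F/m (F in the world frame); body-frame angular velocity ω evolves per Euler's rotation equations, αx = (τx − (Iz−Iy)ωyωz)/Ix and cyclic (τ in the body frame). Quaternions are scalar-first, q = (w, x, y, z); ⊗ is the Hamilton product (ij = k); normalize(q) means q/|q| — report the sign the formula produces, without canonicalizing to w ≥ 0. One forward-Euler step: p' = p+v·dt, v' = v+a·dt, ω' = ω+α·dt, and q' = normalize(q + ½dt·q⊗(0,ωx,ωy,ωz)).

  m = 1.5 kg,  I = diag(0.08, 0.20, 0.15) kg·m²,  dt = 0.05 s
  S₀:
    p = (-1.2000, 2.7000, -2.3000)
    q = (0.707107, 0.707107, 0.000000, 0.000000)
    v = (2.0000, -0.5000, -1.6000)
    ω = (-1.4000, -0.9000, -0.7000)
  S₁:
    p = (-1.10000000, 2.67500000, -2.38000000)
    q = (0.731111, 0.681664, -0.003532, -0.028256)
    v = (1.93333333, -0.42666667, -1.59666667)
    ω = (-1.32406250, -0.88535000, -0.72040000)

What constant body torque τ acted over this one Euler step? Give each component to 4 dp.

τ = (0.0900, -0.0100, 0.0900)

Δω = ω₁−ω₀ = (0.07593750, 0.01465000, -0.02040000)
applied torque τ = (0.0900, -0.0100, 0.0900)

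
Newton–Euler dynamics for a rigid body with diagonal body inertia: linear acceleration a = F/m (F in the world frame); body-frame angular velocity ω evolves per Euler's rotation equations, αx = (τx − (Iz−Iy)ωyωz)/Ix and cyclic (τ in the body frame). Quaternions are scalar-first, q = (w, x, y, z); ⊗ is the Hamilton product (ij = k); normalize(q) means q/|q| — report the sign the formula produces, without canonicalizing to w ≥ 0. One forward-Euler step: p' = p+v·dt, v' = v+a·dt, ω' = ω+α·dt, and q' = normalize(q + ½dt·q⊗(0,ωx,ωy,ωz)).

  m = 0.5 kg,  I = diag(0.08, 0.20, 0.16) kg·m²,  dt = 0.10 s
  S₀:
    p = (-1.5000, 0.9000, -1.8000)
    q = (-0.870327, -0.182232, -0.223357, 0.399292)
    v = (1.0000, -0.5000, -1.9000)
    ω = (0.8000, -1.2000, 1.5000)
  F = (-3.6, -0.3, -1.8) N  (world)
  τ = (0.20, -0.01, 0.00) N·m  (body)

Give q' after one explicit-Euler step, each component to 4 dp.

q' = (-0.9015, -0.2087, -0.1407, 0.3520)

2q̇ = q⊗(0,ω) = (-0.7211808, -0.5521467, 1.6371740, -0.9081265)
q' = normalize(q + ½dt·q⊗(0,ω)) = (-0.9015, -0.2087, -0.1407, 0.3520)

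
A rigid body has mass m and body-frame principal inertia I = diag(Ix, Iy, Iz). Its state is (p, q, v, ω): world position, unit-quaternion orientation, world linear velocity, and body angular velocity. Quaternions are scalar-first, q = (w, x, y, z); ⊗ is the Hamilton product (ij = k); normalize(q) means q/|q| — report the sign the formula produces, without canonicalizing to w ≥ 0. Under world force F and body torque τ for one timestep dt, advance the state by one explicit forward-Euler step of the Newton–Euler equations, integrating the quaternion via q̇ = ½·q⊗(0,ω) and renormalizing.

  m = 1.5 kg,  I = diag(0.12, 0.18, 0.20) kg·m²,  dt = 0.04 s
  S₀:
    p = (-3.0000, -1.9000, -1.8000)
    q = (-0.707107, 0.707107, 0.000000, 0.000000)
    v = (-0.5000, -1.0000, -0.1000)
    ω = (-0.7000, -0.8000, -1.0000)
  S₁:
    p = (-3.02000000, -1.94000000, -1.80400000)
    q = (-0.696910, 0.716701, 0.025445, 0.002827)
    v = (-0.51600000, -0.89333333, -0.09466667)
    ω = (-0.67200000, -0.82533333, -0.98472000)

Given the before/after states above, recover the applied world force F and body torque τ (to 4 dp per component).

rate change Δω = (0.02800000, -0.02533333, 0.01528000)
τ = I·(Δω/dt) + ω₀×(Iω₀) = (0.1000, -0.1700, 0.1100)
v₁ − v₀ = (-0.01600000, 0.10666667, 0.00533333)
F = m·Δv/dt = (-0.6000, 4.0000, 0.2000)

F = (-0.6000, 4.0000, 0.2000)
τ = (0.1000, -0.1700, 0.1100)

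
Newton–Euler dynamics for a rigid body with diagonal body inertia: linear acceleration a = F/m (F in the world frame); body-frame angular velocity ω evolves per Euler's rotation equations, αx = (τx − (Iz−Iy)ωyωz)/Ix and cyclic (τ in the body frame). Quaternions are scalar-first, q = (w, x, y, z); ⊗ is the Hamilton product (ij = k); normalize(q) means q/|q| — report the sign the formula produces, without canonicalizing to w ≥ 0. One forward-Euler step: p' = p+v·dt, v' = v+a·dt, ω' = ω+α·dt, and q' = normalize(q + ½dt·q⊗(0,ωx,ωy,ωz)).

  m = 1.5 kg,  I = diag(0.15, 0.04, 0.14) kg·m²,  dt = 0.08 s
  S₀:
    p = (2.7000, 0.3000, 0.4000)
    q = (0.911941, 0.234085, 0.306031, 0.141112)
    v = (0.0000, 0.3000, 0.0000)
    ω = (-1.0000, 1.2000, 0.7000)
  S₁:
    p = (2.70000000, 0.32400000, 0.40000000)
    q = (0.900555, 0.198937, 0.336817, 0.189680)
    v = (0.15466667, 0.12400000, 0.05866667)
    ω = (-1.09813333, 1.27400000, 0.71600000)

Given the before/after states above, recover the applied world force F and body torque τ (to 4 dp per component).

F = (2.9000, -3.3000, 1.1000)
τ = (-0.1000, 0.0300, 0.1600)

rate change Δω = (-0.09813333, 0.07400000, 0.01600000)
gyro term ω₀×Iω₀ = (0.0840, -0.0070, 0.1320)
I·α + gyro = (-0.1000, 0.0300, 0.1600)
velocity change Δv = (0.15466667, -0.17600000, 0.05866667)
F = m·Δv/dt = (2.9000, -3.3000, 1.1000)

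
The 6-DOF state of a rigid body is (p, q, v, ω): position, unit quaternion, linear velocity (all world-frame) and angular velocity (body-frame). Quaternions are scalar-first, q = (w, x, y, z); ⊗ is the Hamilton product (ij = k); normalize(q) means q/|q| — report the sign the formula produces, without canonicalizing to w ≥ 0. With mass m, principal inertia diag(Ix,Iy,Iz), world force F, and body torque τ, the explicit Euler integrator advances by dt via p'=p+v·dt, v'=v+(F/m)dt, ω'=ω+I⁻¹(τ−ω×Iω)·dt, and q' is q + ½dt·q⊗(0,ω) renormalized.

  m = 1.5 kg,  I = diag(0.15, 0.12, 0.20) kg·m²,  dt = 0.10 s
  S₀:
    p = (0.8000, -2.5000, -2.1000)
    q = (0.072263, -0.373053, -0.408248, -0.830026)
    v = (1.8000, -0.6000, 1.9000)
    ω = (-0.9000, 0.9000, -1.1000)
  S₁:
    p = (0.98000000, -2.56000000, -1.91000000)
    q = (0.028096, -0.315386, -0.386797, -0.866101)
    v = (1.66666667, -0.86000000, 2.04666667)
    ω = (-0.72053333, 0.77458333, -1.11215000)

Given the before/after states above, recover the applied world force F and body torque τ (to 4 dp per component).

rate change Δω = (0.17946667, -0.12541667, -0.01215000)
I·α + gyro = (0.1900, -0.2000, 0.0000)
v₁ − v₀ = (-0.13333333, -0.26000000, 0.14666667)
m·(v₁−v₀)/dt = (-2.0000, -3.9000, 2.2000)

F = (-2.0000, -3.9000, 2.2000)
τ = (0.1900, -0.2000, 0.0000)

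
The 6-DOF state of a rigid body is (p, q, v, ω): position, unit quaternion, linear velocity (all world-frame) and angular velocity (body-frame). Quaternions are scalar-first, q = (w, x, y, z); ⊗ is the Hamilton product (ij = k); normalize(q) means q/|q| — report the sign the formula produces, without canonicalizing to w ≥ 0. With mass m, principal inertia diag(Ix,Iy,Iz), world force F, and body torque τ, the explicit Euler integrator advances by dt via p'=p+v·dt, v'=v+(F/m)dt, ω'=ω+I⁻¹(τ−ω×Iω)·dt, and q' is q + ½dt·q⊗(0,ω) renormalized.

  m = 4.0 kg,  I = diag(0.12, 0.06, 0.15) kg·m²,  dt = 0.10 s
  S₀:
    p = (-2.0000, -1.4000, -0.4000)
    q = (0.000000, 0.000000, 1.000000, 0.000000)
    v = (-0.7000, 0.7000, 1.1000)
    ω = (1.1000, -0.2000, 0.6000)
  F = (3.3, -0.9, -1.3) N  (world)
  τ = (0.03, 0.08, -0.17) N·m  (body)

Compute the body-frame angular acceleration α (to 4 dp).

gyro term ω×Iω = (-0.0108, -0.0198, 0.0132)
angular accel α = (0.3400, 1.6633, -1.2213)

α = (0.3400, 1.6633, -1.2213)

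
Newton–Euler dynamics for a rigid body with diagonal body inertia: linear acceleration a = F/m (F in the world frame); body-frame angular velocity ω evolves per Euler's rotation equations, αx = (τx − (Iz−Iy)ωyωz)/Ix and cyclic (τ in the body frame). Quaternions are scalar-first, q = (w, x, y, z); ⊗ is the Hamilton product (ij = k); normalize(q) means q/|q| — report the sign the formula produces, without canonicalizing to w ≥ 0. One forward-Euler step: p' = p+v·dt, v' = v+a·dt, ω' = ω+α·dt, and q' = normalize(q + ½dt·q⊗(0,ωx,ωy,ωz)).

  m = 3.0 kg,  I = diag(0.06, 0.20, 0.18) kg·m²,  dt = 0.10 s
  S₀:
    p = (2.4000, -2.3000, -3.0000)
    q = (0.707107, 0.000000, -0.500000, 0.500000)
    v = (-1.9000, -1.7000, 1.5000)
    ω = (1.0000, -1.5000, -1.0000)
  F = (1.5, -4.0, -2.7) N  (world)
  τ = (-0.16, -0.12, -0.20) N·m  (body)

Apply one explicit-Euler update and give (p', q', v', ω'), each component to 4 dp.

p' = (2.2100, -2.4700, -2.8500)
q' = (0.6909, 0.0973, -0.5252, 0.4871)
v' = (-1.8500, -1.8333, 1.4100)
ω' = (0.7833, -1.6200, -0.9944)

precession coupling ω×(Iω) = (-0.0300, 0.1200, -0.2100)
angular accel α = (-2.1667, -1.2000, 0.0556)
ω' = ω + α·dt = (0.7833, -1.6200, -0.9944)
2q̇ = q⊗(0,ω) = (-0.2500000, 1.9571070, -0.5606605, -0.2071070)
updated quaternion q' = (0.6909, 0.0973, -0.5252, 0.4871)
a = (0.5000, -1.3333, -0.9000)
new position p' = (2.2100, -2.4700, -2.8500)
v + (F/m)dt = (-1.8500, -1.8333, 1.4100)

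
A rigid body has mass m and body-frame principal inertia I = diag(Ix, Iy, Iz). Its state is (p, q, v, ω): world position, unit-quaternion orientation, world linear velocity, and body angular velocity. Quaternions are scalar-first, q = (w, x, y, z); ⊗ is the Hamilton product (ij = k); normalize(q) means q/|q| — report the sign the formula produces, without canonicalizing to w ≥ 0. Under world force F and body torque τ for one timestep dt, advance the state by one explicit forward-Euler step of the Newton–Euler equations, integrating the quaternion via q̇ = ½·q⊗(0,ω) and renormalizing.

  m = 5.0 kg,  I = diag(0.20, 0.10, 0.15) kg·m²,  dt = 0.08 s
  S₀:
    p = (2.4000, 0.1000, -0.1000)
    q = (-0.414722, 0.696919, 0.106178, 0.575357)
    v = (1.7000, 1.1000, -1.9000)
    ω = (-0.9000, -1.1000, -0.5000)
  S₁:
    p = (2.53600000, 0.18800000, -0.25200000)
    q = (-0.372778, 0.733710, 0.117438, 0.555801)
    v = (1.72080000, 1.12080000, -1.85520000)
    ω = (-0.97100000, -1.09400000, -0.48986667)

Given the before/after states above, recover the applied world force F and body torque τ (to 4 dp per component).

F = (1.3000, 1.3000, 2.8000)
τ = (-0.1500, 0.0300, -0.0800)

Δv = v₁−v₀ = (0.02080000, 0.02080000, 0.04480000)
F = m·Δv/dt = (1.3000, 1.3000, 2.8000)
ω₁ − ω₀ = (-0.07100000, 0.00600000, 0.01013333)
applied torque τ = (-0.1500, 0.0300, -0.0800)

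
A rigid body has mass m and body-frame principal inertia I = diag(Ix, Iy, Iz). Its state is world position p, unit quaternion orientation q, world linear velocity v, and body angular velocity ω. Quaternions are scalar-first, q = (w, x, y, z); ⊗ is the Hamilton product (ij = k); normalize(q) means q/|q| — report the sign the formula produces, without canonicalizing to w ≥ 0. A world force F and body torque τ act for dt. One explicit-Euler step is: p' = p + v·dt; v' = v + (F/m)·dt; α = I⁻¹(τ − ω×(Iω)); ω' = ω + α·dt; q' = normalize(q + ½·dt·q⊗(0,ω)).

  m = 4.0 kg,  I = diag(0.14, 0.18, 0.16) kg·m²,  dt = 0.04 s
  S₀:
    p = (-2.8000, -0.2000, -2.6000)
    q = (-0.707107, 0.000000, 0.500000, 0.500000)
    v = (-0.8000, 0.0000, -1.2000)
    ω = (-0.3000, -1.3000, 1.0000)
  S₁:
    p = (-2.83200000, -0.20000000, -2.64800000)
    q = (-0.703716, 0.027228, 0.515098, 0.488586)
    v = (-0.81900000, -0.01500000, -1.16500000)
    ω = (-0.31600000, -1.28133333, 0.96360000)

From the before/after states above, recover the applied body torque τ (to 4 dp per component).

τ = (-0.0300, 0.0900, -0.1300)

rate change Δω = (-0.01600000, 0.01866667, -0.03640000)
applied torque τ = (-0.0300, 0.0900, -0.1300)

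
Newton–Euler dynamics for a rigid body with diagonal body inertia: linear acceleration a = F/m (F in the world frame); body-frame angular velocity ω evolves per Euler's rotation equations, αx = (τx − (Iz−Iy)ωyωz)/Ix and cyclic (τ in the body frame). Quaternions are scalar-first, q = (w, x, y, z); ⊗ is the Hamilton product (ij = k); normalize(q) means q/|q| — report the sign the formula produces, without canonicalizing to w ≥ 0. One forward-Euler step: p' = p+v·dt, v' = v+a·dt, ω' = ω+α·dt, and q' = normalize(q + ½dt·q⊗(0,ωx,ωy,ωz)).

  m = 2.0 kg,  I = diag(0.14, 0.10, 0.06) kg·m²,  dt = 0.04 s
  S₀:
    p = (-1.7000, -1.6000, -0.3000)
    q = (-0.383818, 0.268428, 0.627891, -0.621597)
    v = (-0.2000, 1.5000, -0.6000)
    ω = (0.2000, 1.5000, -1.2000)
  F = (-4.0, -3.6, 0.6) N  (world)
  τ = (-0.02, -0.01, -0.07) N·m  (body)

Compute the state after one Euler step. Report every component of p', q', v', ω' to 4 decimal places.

angular accel α = (-0.6571, 0.0920, -0.9667)
ω' = ω + α·dt = (0.1737, 1.5037, -1.2387)
2q̇ = q⊗(0,ω) = (-1.7414385, 0.1021627, -0.3779328, 0.7376454)
q + ½dt·q⊗(0,ω), renormalized = (-0.4183, 0.2703, 0.6199, -0.6064)
p + v·dt = (-1.7080, -1.5400, -0.3240)
v + (F/m)dt = (-0.2800, 1.4280, -0.5880)

p' = (-1.7080, -1.5400, -0.3240)
q' = (-0.4183, 0.2703, 0.6199, -0.6064)
v' = (-0.2800, 1.4280, -0.5880)
ω' = (0.1737, 1.5037, -1.2387)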